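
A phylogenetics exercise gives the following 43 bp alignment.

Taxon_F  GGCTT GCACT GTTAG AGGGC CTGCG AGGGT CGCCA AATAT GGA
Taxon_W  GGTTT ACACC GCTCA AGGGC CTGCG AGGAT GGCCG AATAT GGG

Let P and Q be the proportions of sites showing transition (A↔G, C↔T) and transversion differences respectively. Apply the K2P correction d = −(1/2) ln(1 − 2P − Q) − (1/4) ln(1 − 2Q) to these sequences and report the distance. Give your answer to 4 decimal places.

The sequences differ at positions 3 (C/T, transition), 6 (G/A, transition), 10 (T/C, transition), 12 (T/C, transition), 14 (A/C, transversion), 15 (G/A, transition), 29 (G/A, transition), 31 (C/G, transversion), 35 (A/G, transition), 43 (A/G, transition).
Of the 10 differences, 8 transitions and 2 transversions over 43 sites: P = 8/43 = 0.186047, Q = 2/43 = 0.046512.
d = −0.5·ln(0.581394) − 0.25·ln(0.906976) = −0.5·(-0.542327) − 0.25·(-0.097639) = 0.2956.

0.2956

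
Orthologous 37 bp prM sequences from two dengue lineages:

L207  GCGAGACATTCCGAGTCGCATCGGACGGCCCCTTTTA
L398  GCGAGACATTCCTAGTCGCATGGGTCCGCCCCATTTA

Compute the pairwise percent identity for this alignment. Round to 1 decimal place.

86.5%

Differing sites — 13:G/T; 22:C/G; 25:A/T; 27:G/C; 33:T/A.
32 of the 37 sites match, so the percent identity is 32/37 × 100 = 86.5%.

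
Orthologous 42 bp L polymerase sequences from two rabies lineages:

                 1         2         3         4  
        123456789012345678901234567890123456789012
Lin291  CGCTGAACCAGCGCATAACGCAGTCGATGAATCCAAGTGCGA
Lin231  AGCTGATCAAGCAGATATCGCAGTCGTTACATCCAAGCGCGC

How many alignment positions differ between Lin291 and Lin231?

Differing sites — 1:C/A; 7:A/T; 9:C/A; 13:G/A; 14:C/G; 18:A/T; 27:A/T; 29:G/A; 30:A/C; 38:T/C; 42:A/C.
That gives 11 mismatches out of 42 aligned sites, so the Hamming distance is 11.

11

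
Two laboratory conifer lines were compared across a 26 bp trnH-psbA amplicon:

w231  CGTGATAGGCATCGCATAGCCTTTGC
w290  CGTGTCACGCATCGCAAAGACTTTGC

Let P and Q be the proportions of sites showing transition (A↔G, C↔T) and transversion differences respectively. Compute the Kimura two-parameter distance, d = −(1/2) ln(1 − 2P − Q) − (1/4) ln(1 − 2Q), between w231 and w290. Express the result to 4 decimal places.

Differing sites — 5:A/T (Tv); 6:T/C (Ti); 8:G/C (Tv); 17:T/A (Tv); 20:C/A (Tv).
Of the 5 differences, 1 transition and 4 transversions over 26 sites: P = 1/26 = 0.038462, Q = 4/26 = 0.153846.
d = −0.5·ln(0.769230) − 0.25·ln(0.692308) = −0.5·(-0.262365) − 0.25·(-0.367724) = 0.2231.

0.2231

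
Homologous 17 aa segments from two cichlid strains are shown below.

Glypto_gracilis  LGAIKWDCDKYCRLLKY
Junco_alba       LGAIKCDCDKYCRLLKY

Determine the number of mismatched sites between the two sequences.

1

A single mismatch occurs at site 6 (W/C).
That gives 1 mismatch out of 17 aligned sites, so the Hamming distance is 1.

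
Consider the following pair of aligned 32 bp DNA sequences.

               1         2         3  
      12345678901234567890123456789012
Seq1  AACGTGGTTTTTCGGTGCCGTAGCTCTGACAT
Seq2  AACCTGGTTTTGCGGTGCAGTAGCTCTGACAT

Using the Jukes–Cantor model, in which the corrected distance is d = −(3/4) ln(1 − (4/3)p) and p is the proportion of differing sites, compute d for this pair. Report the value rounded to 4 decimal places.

Differing sites — 4:G/C; 12:T/G; 19:C/A.
p = 3/32 = 0.093750.
d = −0.75 · ln(1 − (4/3)·0.093750) = −0.75 · ln(0.875000) = −0.75 · (-0.133531) = 0.1001.

0.1001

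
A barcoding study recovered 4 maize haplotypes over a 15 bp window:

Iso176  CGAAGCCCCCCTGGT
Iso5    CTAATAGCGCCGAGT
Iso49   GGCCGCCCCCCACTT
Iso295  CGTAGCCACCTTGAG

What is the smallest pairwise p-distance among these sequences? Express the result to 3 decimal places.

0.333

Pairwise Hamming distances:
  Iso176 vs Iso5: 7
  Iso176 vs Iso49: 6
  Iso176 vs Iso295: 5
  Iso5 vs Iso49: 11
  Iso5 vs Iso295: 12
  Iso49 vs Iso295: 9
The smallest is 5 mismatches, between Iso176 and Iso295; p = 5/15 = 0.333.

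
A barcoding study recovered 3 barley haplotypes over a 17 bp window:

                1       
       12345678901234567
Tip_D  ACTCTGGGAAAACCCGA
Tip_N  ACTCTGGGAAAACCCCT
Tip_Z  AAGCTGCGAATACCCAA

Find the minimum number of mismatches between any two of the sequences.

2

Pairwise Hamming distances:
  Tip_D vs Tip_N: 2
  Tip_D vs Tip_Z: 5
  Tip_N vs Tip_Z: 6
The smallest is 2, between Tip_D and Tip_N.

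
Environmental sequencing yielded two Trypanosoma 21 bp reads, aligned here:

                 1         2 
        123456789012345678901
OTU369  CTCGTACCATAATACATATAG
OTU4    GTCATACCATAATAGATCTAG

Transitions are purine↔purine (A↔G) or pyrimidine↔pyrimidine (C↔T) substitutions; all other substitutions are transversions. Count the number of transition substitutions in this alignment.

The sequences differ at positions 1 (C/G, transversion), 4 (G/A, transition), 15 (C/G, transversion), 18 (A/C, transversion).
Of the 4 differences, 1 transition and 3 transversions, so the answer is 1.

1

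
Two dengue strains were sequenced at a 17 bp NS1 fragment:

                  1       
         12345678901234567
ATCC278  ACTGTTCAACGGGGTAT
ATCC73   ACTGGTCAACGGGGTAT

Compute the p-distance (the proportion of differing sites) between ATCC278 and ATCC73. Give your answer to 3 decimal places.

Differing sites — 5:T/G.
There are 1 differences over 17 sites, so p = 1/17 = 0.059.

0.059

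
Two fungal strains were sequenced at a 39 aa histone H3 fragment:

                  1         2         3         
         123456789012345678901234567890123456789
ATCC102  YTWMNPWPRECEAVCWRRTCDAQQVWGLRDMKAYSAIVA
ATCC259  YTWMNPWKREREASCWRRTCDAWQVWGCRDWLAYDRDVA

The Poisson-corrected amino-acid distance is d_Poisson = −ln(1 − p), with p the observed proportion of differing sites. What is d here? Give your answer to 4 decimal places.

0.2963

The sequences differ at positions 8 (P/K), 11 (C/R), 14 (V/S), 23 (Q/W), 28 (L/C), 31 (M/W), 32 (K/L), 35 (S/D), 36 (A/R), 37 (I/D).
p = 10/39 = 0.256410.
d = −ln(1 − 0.256410) = −ln(0.743590) = 0.2963.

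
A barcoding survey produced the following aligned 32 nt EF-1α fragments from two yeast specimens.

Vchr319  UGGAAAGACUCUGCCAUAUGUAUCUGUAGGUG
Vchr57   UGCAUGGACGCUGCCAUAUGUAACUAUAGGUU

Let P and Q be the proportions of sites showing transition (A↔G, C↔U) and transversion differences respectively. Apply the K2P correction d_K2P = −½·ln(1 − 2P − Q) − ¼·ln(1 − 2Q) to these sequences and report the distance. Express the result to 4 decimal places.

Differing sites — 3:G/C (Tv); 5:A/U (Tv); 6:A/G (Ti); 10:U/G (Tv); 23:U/A (Tv); 26:G/A (Ti); 32:G/U (Tv).
Of the 7 differences, 2 transitions and 5 transversions over 32 sites: P = 2/32 = 0.062500, Q = 5/32 = 0.156250.
d = −0.5·ln(0.718750) − 0.25·ln(0.687500) = −0.5·(-0.330242) − 0.25·(-0.374693) = 0.2588.

0.2588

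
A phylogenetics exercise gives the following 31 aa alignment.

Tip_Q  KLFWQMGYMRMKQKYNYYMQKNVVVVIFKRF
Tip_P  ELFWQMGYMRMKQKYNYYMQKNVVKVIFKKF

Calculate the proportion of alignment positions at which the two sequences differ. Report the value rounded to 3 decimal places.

0.097

Mismatches occur at site 1 (K→E), site 25 (V→K), site 30 (R→K).
There are 3 differences over 31 sites, so p = 3/31 = 0.097.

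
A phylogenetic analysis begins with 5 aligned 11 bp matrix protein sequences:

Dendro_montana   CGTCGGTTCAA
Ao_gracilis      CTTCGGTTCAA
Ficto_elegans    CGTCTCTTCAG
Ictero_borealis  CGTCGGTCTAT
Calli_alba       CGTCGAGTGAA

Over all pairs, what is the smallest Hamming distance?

1

Pairwise Hamming distances:
  Dendro_montana vs Ao_gracilis: 1
  Dendro_montana vs Ficto_elegans: 3
  Dendro_montana vs Ictero_borealis: 3
  Dendro_montana vs Calli_alba: 3
  Ao_gracilis vs Ficto_elegans: 4
  Ao_gracilis vs Ictero_borealis: 4
  Ao_gracilis vs Calli_alba: 4
  Ficto_elegans vs Ictero_borealis: 5
  Ficto_elegans vs Calli_alba: 5
  Ictero_borealis vs Calli_alba: 5
The smallest is 1, between Dendro_montana and Ao_gracilis.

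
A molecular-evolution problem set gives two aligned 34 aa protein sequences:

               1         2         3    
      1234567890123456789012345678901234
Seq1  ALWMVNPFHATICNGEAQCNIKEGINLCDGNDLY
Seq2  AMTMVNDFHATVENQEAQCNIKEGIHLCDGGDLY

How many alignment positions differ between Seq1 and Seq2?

8

Mismatches occur at site 2 (L/M), site 3 (W/T), site 7 (P/D), site 12 (I/V), site 13 (C/E), site 15 (G/Q), site 26 (N/H), site 31 (N/G).
That gives 8 mismatches out of 34 aligned sites, so the Hamming distance is 8.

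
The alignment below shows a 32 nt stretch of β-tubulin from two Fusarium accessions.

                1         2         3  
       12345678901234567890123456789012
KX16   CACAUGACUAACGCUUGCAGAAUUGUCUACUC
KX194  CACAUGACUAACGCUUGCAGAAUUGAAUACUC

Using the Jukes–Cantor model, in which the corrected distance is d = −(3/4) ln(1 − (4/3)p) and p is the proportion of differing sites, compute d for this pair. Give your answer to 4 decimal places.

0.0653

The sequences differ at positions 26 (U/A), 27 (C/A).
p = 2/32 = 0.062500.
d = −0.75 · ln(1 − (4/3)·0.062500) = −0.75 · ln(0.916667) = −0.75 · (-0.087011) = 0.0653.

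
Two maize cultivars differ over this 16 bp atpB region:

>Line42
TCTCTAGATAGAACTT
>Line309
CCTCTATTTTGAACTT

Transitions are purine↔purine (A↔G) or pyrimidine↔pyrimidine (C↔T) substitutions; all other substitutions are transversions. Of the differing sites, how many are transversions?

3

The sequences differ at positions 1 (T/C, transition), 7 (G/T, transversion), 8 (A/T, transversion), 10 (A/T, transversion).
Of the 4 differences, 1 transition and 3 transversions, so the answer is 3.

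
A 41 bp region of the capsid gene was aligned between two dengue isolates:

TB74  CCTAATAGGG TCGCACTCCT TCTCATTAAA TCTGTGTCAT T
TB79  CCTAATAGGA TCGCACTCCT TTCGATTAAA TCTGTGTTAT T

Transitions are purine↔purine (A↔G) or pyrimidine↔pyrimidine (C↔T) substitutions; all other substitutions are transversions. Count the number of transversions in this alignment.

1

The sequences differ at positions 10 (G/A, transition), 22 (C/T, transition), 23 (T/C, transition), 24 (C/G, transversion), 38 (C/T, transition).
Of the 5 differences, 4 transitions and 1 transversion, so the answer is 1.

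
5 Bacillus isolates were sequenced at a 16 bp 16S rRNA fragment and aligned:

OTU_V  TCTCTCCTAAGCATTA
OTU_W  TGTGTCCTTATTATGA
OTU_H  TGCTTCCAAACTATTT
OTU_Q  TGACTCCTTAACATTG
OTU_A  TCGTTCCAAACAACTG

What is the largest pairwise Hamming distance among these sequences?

Pairwise Hamming distances:
  OTU_V vs OTU_W: 6
  OTU_V vs OTU_H: 7
  OTU_V vs OTU_Q: 5
  OTU_V vs OTU_A: 7
  OTU_W vs OTU_H: 7
  OTU_W vs OTU_Q: 6
  OTU_W vs OTU_A: 10
  OTU_H vs OTU_Q: 7
  OTU_H vs OTU_A: 5
  OTU_Q vs OTU_A: 8
The largest is 10, between OTU_W and OTU_A.

10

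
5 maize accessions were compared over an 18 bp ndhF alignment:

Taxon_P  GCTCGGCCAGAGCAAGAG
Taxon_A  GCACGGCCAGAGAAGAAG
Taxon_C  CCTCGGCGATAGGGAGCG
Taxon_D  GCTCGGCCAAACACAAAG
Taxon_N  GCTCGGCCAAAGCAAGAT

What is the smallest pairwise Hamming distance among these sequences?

2

Pairwise Hamming distances:
  Taxon_P vs Taxon_A: 4
  Taxon_P vs Taxon_C: 6
  Taxon_P vs Taxon_D: 5
  Taxon_P vs Taxon_N: 2
  Taxon_A vs Taxon_C: 9
  Taxon_A vs Taxon_D: 5
  Taxon_A vs Taxon_N: 6
  Taxon_C vs Taxon_D: 8
  Taxon_C vs Taxon_N: 7
  Taxon_D vs Taxon_N: 5
The smallest is 2, between Taxon_P and Taxon_N.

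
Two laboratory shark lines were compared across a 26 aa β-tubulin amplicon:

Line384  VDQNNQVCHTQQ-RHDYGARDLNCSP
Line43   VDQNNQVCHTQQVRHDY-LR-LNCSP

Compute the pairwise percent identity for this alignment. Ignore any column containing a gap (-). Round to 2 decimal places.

95.65%

Excluding the 3 gap columns leaves 23 comparable sites.
The sequences differ at position 19 (A/L).
22 of the 23 comparable sites match, so the percent identity is 22/23 × 100 = 95.65%.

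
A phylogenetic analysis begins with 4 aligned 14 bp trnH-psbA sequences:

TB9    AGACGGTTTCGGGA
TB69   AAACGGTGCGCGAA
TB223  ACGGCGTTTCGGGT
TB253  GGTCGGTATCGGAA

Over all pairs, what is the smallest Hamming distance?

Pairwise Hamming distances:
  TB9 vs TB69: 6
  TB9 vs TB223: 5
  TB9 vs TB253: 4
  TB69 vs TB223: 10
  TB69 vs TB253: 7
  TB223 vs TB253: 8
The smallest is 4, between TB9 and TB253.

4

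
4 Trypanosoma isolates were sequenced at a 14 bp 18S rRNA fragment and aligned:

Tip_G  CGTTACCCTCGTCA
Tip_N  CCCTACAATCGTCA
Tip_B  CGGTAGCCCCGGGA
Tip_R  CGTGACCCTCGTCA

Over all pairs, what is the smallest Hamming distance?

1

Pairwise Hamming distances:
  Tip_G vs Tip_N: 4
  Tip_G vs Tip_B: 5
  Tip_G vs Tip_R: 1
  Tip_N vs Tip_B: 8
  Tip_N vs Tip_R: 5
  Tip_B vs Tip_R: 6
The smallest is 1, between Tip_G and Tip_R.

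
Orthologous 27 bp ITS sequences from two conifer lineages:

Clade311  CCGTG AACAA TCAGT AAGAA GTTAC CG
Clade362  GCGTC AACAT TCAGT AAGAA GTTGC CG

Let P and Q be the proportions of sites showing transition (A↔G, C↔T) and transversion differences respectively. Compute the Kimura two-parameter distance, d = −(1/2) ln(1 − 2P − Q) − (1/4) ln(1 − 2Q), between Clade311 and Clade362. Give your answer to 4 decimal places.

0.1652

Mismatches occur at site 1 (C→G, transversion), site 5 (G→C, transversion), site 10 (A→T, transversion), site 24 (A→G, transition).
Of the 4 differences, 1 transition and 3 transversions over 27 sites: P = 1/27 = 0.037037, Q = 3/27 = 0.111111.
d = −0.5·ln(0.814815) − 0.25·ln(0.777778) = −0.5·(-0.204794) − 0.25·(-0.251314) = 0.1652.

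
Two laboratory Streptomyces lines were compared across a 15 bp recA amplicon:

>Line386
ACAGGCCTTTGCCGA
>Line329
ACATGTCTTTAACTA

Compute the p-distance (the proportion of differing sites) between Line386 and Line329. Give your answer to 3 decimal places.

The sequences differ at positions 4 (G/T), 6 (C/T), 11 (G/A), 12 (C/A), 14 (G/T).
There are 5 differences over 15 sites, so p = 5/15 = 0.333.

0.333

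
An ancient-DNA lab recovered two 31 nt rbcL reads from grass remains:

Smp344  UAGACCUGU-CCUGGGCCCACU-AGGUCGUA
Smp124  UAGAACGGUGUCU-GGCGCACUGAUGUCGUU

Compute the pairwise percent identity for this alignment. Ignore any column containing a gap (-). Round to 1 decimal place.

78.6%

Excluding the 3 gap columns leaves 28 comparable sites.
The sequences differ at positions 5 (C/A), 7 (U/G), 11 (C/U), 18 (C/G), 25 (G/U), 31 (A/U).
22 of the 28 comparable sites match, so the percent identity is 22/28 × 100 = 78.6%.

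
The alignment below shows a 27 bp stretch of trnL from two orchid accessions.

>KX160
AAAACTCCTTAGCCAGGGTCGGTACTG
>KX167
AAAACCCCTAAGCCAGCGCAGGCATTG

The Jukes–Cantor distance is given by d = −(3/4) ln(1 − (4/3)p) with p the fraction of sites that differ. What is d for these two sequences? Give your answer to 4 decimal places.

0.3181

The sequences differ at positions 6 (T/C), 10 (T/A), 17 (G/C), 19 (T/C), 20 (C/A), 23 (T/C), 25 (C/T).
p = 7/27 = 0.259259.
d = −0.75 · ln(1 − (4/3)·0.259259) = −0.75 · ln(0.654321) = −0.75 · (-0.424157) = 0.3181.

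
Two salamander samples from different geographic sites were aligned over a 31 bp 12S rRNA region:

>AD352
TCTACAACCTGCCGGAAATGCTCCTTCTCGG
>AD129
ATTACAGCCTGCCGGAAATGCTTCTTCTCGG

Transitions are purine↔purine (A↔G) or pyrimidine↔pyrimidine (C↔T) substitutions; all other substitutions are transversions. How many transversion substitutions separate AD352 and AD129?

1

Mismatches occur at site 1 (T/A, transversion), site 2 (C/T, transition), site 7 (A/G, transition), site 23 (C/T, transition).
Of the 4 differences, 3 transitions and 1 transversion, so the answer is 1.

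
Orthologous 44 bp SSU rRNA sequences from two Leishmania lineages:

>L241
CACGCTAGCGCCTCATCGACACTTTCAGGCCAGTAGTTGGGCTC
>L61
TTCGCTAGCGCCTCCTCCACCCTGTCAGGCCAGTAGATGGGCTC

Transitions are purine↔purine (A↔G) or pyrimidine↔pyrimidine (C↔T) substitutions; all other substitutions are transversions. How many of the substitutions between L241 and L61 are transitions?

1

Mismatches occur at site 1 (C→T, transition), site 2 (A→T, transversion), site 15 (A→C, transversion), site 18 (G→C, transversion), site 21 (A→C, transversion), site 24 (T→G, transversion), site 37 (T→A, transversion).
Of the 7 differences, 1 transition and 6 transversions, so the answer is 1.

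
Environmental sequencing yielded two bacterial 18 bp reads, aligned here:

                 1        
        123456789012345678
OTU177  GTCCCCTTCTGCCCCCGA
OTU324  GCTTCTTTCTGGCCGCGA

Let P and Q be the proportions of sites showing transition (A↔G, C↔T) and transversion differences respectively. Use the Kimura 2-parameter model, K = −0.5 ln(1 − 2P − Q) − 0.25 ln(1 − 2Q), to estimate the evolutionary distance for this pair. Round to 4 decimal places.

Differing sites — 2:T/C (Ti); 3:C/T (Ti); 4:C/T (Ti); 6:C/T (Ti); 12:C/G (Tv); 15:C/G (Tv).
Of the 6 differences, 4 transitions and 2 transversions over 18 sites: P = 4/18 = 0.222222, Q = 2/18 = 0.111111.
d = −0.5·ln(0.444445) − 0.25·ln(0.777778) = −0.5·(-0.810929) − 0.25·(-0.251314) = 0.4683.

0.4683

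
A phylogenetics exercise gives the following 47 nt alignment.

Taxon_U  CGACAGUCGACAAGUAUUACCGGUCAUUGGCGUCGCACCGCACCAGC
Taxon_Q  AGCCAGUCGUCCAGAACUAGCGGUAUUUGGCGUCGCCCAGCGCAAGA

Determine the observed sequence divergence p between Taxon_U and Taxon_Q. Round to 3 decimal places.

Differing sites — 1:C/A; 3:A/C; 10:A/U; 12:A/C; 15:U/A; 17:U/C; 20:C/G; 25:C/A; 26:A/U; 37:A/C; 39:C/A; 42:A/G; 44:C/A; 47:C/A.
There are 14 differences over 47 sites, so p = 14/47 = 0.298.

0.298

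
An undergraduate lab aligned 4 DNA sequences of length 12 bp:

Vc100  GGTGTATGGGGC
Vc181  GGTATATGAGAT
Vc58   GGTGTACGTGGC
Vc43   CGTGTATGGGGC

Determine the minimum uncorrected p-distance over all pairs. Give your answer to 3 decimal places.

0.083

Pairwise Hamming distances:
  Vc100 vs Vc181: 4
  Vc100 vs Vc58: 2
  Vc100 vs Vc43: 1
  Vc181 vs Vc58: 5
  Vc181 vs Vc43: 5
  Vc58 vs Vc43: 3
The smallest is 1 mismatch, between Vc100 and Vc43; p = 1/12 = 0.083.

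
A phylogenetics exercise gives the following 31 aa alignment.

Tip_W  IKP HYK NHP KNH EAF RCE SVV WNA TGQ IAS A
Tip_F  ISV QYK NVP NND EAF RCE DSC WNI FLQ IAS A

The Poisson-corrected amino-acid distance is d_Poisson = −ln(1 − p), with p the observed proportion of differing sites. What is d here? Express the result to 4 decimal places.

0.4895

The sequences differ at positions 2 (K/S), 3 (P/V), 4 (H/Q), 8 (H/V), 10 (K/N), 12 (H/D), 19 (S/D), 20 (V/S), 21 (V/C), 24 (A/I), 25 (T/F), 26 (G/L).
p = 12/31 = 0.387097.
d = −ln(1 − 0.387097) = −ln(0.612903) = 0.4895.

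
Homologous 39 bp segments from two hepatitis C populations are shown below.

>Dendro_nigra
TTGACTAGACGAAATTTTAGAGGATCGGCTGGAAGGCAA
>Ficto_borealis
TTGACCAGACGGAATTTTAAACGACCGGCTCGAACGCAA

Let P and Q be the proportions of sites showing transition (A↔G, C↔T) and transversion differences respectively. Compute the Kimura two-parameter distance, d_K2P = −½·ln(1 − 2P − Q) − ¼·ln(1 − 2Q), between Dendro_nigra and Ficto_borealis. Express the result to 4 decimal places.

Mismatches occur at site 6 (T↔C, transition), site 12 (A↔G, transition), site 20 (G↔A, transition), site 22 (G↔C, transversion), site 25 (T↔C, transition), site 31 (G↔C, transversion), site 35 (G↔C, transversion).
Of the 7 differences, 4 transitions and 3 transversions over 39 sites: P = 4/39 = 0.102564, Q = 3/39 = 0.076923.
d = −0.5·ln(0.717949) − 0.25·ln(0.846154) = −0.5·(-0.331357) − 0.25·(-0.167054) = 0.2074.

0.2074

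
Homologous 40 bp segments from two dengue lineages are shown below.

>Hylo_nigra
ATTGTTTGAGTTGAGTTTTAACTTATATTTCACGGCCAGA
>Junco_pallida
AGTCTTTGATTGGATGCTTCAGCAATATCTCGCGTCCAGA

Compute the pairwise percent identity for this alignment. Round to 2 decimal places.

65.00%

Mismatches occur at site 2 (T↔G), site 4 (G↔C), site 10 (G↔T), site 12 (T↔G), site 15 (G↔T), site 16 (T↔G), site 17 (T↔C), site 20 (A↔C), site 22 (C↔G), site 23 (T↔C), site 24 (T↔A), site 29 (T↔C), site 32 (A↔G), site 35 (G↔T).
26 of the 40 sites match, so the percent identity is 26/40 × 100 = 65.00%.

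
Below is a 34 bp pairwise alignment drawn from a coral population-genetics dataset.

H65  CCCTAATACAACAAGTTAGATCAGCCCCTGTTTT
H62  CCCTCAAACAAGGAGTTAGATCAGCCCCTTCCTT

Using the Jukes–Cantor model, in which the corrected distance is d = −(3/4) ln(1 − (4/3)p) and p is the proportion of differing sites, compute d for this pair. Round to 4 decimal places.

0.2407

Mismatches occur at site 5 (A/C), site 7 (T/A), site 12 (C/G), site 13 (A/G), site 30 (G/T), site 31 (T/C), site 32 (T/C).
p = 7/34 = 0.205882.
d = −0.75 · ln(1 − (4/3)·0.205882) = −0.75 · ln(0.725491) = −0.75 · (-0.320907) = 0.2407.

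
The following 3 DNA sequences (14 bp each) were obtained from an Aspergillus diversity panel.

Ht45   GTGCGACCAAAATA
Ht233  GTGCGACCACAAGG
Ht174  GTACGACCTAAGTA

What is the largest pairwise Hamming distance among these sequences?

Pairwise Hamming distances:
  Ht45 vs Ht233: 3
  Ht45 vs Ht174: 3
  Ht233 vs Ht174: 6
The largest is 6, between Ht233 and Ht174.

6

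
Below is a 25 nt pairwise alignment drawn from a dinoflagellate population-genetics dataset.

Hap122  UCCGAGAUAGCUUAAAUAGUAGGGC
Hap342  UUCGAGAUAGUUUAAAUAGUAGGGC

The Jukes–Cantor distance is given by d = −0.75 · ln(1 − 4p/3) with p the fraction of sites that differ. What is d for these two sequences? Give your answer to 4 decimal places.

0.0846

The sequences differ at positions 2 (C/U), 11 (C/U).
p = 2/25 = 0.080000.
d = −0.75 · ln(1 − (4/3)·0.080000) = −0.75 · ln(0.893333) = −0.75 · (-0.112796) = 0.0846.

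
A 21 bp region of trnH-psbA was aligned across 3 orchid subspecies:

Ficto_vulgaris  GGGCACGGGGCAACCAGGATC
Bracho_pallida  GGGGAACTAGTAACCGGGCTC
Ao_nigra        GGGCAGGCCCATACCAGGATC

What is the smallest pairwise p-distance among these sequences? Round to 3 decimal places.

0.286

Pairwise Hamming distances:
  Ficto_vulgaris vs Bracho_pallida: 8
  Ficto_vulgaris vs Ao_nigra: 6
  Bracho_pallida vs Ao_nigra: 10
The smallest is 6 mismatches, between Ficto_vulgaris and Ao_nigra; p = 6/21 = 0.286.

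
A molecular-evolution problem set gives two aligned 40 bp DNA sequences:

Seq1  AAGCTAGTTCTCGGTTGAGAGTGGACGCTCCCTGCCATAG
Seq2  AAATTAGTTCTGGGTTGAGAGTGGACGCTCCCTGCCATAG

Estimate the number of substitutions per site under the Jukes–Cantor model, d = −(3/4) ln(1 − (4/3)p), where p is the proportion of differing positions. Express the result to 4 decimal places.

0.0790

Differing sites — 3:G/A; 4:C/T; 12:C/G.
p = 3/40 = 0.075000.
d = −0.75 · ln(1 − (4/3)·0.075000) = −0.75 · ln(0.900000) = −0.75 · (-0.105361) = 0.0790.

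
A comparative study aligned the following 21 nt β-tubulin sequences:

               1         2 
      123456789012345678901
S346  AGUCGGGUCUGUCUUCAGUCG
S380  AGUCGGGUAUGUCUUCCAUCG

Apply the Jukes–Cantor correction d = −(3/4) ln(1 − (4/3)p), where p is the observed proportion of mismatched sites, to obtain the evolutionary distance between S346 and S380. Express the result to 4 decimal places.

The sequences differ at positions 9 (C/A), 17 (A/C), 18 (G/A).
p = 3/21 = 0.142857.
d = −0.75 · ln(1 − (4/3)·0.142857) = −0.75 · ln(0.809524) = −0.75 · (-0.211309) = 0.1585.

0.1585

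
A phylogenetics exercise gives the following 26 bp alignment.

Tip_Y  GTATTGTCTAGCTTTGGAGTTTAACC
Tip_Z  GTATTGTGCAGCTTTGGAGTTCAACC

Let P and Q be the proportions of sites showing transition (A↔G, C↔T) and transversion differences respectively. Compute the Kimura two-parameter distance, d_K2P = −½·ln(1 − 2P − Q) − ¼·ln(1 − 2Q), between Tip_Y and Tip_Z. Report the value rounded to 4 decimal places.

Mismatches occur at site 8 (C/G, transversion), site 9 (T/C, transition), site 22 (T/C, transition).
Of the 3 differences, 2 transitions and 1 transversion over 26 sites: P = 2/26 = 0.076923, Q = 1/26 = 0.038462.
d = −0.5·ln(0.807692) − 0.25·ln(0.923076) = −0.5·(-0.213574) − 0.25·(-0.080044) = 0.1268.

0.1268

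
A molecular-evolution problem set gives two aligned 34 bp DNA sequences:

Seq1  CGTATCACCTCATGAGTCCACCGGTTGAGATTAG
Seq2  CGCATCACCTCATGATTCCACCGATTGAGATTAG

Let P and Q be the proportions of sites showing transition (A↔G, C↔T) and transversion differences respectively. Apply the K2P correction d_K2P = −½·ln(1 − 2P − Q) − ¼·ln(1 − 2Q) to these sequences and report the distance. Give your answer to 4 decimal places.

0.0947

Mismatches occur at site 3 (T↔C, transition), site 16 (G↔T, transversion), site 24 (G↔A, transition).
Of the 3 differences, 2 transitions and 1 transversion over 34 sites: P = 2/34 = 0.058824, Q = 1/34 = 0.029412.
d = −0.5·ln(0.852940) − 0.25·ln(0.941176) = −0.5·(-0.159066) − 0.25·(-0.060625) = 0.0947.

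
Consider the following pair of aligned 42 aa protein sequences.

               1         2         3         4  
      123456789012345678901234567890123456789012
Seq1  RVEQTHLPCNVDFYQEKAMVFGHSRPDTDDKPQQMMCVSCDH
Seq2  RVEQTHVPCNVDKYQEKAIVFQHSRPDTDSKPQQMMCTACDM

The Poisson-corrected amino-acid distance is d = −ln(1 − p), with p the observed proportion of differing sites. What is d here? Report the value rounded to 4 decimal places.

Differing sites — 7:L/V; 13:F/K; 19:M/I; 22:G/Q; 30:D/S; 38:V/T; 39:S/A; 42:H/M.
p = 8/42 = 0.190476.
d = −ln(1 − 0.190476) = −ln(0.809524) = 0.2113.

0.2113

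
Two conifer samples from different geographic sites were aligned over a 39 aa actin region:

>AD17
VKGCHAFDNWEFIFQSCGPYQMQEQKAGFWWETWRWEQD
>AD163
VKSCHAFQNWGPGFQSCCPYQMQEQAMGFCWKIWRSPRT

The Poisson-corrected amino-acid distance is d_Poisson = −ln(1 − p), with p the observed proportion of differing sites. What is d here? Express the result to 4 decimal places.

The sequences differ at positions 3 (G/S), 8 (D/Q), 11 (E/G), 12 (F/P), 13 (I/G), 18 (G/C), 26 (K/A), 27 (A/M), 30 (W/C), 32 (E/K), 33 (T/I), 36 (W/S), 37 (E/P), 38 (Q/R), 39 (D/T).
p = 15/39 = 0.384615.
d = −ln(1 − 0.384615) = −ln(0.615385) = 0.4855.

0.4855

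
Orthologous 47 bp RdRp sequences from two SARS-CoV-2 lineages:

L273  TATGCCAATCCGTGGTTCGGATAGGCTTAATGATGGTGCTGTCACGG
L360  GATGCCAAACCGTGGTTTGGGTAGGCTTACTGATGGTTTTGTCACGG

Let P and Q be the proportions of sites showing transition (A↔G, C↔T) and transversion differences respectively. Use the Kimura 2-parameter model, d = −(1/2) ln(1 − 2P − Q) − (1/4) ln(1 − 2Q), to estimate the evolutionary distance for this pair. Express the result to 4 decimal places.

Differing sites — 1:T/G (Tv); 9:T/A (Tv); 18:C/T (Ti); 21:A/G (Ti); 30:A/C (Tv); 38:G/T (Tv); 39:C/T (Ti).
Of the 7 differences, 3 transitions and 4 transversions over 47 sites: P = 3/47 = 0.063830, Q = 4/47 = 0.085106.
d = −0.5·ln(0.787234) − 0.25·ln(0.829788) = −0.5·(-0.239230) − 0.25·(-0.186585) = 0.1663.

0.1663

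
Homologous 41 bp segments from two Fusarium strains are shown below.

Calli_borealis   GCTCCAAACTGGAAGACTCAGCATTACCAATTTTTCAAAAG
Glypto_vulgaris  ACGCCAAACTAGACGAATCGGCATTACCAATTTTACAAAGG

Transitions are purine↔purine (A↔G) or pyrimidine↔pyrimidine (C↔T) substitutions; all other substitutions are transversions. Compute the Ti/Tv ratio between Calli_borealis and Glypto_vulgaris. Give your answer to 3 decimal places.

Differing sites — 1:G/A (Ti); 3:T/G (Tv); 11:G/A (Ti); 14:A/C (Tv); 17:C/A (Tv); 20:A/G (Ti); 35:T/A (Tv); 40:A/G (Ti).
Of the 8 differences, 4 transitions and 4 transversions, so Ti/Tv = 4/4 = 1.000.

1.000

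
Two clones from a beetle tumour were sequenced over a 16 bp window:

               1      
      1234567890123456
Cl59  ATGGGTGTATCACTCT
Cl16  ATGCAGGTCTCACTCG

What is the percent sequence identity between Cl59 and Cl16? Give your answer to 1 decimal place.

68.8%

Differing sites — 4:G/C; 5:G/A; 6:T/G; 9:A/C; 16:T/G.
11 of the 16 sites match, so the percent identity is 11/16 × 100 = 68.8%.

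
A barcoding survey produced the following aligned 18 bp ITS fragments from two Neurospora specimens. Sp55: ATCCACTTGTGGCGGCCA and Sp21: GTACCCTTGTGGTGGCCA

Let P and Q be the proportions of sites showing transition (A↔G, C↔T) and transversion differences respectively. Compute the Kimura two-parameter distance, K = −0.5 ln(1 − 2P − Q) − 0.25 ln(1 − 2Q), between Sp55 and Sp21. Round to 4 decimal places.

0.2656

Mismatches occur at site 1 (A↔G, transition), site 3 (C↔A, transversion), site 5 (A↔C, transversion), site 13 (C↔T, transition).
Of the 4 differences, 2 transitions and 2 transversions over 18 sites: P = 2/18 = 0.111111, Q = 2/18 = 0.111111.
d = −0.5·ln(0.666667) − 0.25·ln(0.777778) = −0.5·(-0.405465) − 0.25·(-0.251314) = 0.2656.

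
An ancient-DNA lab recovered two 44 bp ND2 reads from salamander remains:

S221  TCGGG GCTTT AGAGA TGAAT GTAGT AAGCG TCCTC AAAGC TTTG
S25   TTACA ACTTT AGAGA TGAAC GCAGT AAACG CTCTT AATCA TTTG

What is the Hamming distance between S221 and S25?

14

Mismatches occur at site 2 (C↔T), site 3 (G↔A), site 4 (G↔C), site 5 (G↔A), site 6 (G↔A), site 20 (T↔C), site 22 (T↔C), site 28 (G↔A), site 31 (T↔C), site 32 (C↔T), site 35 (C↔T), site 38 (A↔T), site 39 (G↔C), site 40 (C↔A).
That gives 14 mismatches out of 44 aligned sites, so the Hamming distance is 14.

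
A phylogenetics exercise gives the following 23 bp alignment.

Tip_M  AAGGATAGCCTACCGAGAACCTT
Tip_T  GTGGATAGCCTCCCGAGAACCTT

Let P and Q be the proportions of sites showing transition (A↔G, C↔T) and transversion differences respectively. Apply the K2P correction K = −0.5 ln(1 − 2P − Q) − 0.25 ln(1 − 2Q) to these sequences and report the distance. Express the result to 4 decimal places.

Differing sites — 1:A/G (Ti); 2:A/T (Tv); 12:A/C (Tv).
Of the 3 differences, 1 transition and 2 transversions over 23 sites: P = 1/23 = 0.043478, Q = 2/23 = 0.086957.
d = −0.5·ln(0.826087) − 0.25·ln(0.826086) = −0.5·(-0.191055) − 0.25·(-0.191056) = 0.1433.

0.1433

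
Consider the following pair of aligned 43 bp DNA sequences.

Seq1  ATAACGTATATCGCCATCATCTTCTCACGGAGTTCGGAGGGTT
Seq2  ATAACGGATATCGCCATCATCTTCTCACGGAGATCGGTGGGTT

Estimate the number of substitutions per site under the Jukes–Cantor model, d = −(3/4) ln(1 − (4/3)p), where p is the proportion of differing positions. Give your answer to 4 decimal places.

0.0732

Mismatches occur at site 7 (T↔G), site 33 (T↔A), site 38 (A↔T).
p = 3/43 = 0.069767.
d = −0.75 · ln(1 − (4/3)·0.069767) = −0.75 · ln(0.906977) = −0.75 · (-0.097638) = 0.0732.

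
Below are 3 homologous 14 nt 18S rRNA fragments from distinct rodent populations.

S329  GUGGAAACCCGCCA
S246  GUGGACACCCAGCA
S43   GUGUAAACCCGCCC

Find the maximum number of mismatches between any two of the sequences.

Pairwise Hamming distances:
  S329 vs S246: 3
  S329 vs S43: 2
  S246 vs S43: 5
The largest is 5, between S246 and S43.

5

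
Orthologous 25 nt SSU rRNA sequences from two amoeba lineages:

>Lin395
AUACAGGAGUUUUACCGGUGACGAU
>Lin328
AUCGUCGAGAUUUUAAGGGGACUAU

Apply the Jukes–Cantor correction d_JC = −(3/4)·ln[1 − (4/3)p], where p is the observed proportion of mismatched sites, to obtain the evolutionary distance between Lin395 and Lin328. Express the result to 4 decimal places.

0.5716

Mismatches occur at site 3 (A→C), site 4 (C→G), site 5 (A→U), site 6 (G→C), site 10 (U→A), site 14 (A→U), site 15 (C→A), site 16 (C→A), site 19 (U→G), site 23 (G→U).
p = 10/25 = 0.400000.
d = −0.75 · ln(1 − (4/3)·0.400000) = −0.75 · ln(0.466667) = −0.75 · (-0.762139) = 0.5716.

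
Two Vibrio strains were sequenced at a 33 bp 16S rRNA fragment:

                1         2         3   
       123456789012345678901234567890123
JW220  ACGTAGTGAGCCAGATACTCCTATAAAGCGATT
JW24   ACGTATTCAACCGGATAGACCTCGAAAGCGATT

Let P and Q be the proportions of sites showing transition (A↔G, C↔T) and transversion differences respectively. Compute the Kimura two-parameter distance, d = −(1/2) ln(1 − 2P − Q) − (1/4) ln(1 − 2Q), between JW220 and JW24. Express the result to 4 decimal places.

0.2935

Mismatches occur at site 6 (G↔T, transversion), site 8 (G↔C, transversion), site 10 (G↔A, transition), site 13 (A↔G, transition), site 18 (C↔G, transversion), site 19 (T↔A, transversion), site 23 (A↔C, transversion), site 24 (T↔G, transversion).
Of the 8 differences, 2 transitions and 6 transversions over 33 sites: P = 2/33 = 0.060606, Q = 6/33 = 0.181818.
d = −0.5·ln(0.696970) − 0.25·ln(0.636364) = −0.5·(-0.361013) − 0.25·(-0.451985) = 0.2935.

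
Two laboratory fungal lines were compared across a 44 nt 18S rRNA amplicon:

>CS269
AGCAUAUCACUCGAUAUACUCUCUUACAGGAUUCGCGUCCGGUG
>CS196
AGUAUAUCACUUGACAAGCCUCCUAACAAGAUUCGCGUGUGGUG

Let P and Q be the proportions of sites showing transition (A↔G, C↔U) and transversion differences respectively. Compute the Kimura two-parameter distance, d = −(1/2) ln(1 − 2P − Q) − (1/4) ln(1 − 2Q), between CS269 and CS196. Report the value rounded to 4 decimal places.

0.3610

The sequences differ at positions 3 (C/U, transition), 12 (C/U, transition), 15 (U/C, transition), 17 (U/A, transversion), 18 (A/G, transition), 20 (U/C, transition), 21 (C/U, transition), 22 (U/C, transition), 25 (U/A, transversion), 29 (G/A, transition), 39 (C/G, transversion), 40 (C/U, transition).
Of the 12 differences, 9 transitions and 3 transversions over 44 sites: P = 9/44 = 0.204545, Q = 3/44 = 0.068182.
d = −0.5·ln(0.522728) − 0.25·ln(0.863636) = −0.5·(-0.648694) − 0.25·(-0.146604) = 0.3610.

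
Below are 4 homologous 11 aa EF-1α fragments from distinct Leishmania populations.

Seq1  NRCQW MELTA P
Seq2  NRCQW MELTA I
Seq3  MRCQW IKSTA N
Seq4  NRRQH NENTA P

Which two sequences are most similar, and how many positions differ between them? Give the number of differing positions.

Pairwise Hamming distances:
  Seq1 vs Seq2: 1
  Seq1 vs Seq3: 5
  Seq1 vs Seq4: 4
  Seq2 vs Seq3: 5
  Seq2 vs Seq4: 5
  Seq3 vs Seq4: 7
The smallest is 1, between Seq1 and Seq2.

1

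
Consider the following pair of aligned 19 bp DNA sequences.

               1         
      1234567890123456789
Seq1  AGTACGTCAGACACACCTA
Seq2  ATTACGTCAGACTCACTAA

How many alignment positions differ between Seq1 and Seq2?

Differing sites — 2:G/T; 13:A/T; 17:C/T; 18:T/A.
That gives 4 mismatches out of 19 aligned sites, so the Hamming distance is 4.

4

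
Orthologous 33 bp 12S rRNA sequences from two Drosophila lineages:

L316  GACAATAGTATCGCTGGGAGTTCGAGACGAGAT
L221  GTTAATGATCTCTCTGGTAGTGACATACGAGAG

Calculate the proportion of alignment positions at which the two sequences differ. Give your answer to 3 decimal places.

0.364

Mismatches occur at site 2 (A↔T), site 3 (C↔T), site 7 (A↔G), site 8 (G↔A), site 10 (A↔C), site 13 (G↔T), site 18 (G↔T), site 22 (T↔G), site 23 (C↔A), site 24 (G↔C), site 26 (G↔T), site 33 (T↔G).
There are 12 differences over 33 sites, so p = 12/33 = 0.364.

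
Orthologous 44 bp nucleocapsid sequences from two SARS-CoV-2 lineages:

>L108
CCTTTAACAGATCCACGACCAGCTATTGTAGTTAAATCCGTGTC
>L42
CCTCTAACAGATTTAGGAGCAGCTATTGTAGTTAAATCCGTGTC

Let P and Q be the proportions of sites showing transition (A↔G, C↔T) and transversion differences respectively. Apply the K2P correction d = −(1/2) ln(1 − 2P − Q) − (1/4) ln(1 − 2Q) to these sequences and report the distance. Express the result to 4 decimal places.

0.1242

Mismatches occur at site 4 (T→C, transition), site 13 (C→T, transition), site 14 (C→T, transition), site 16 (C→G, transversion), site 19 (C→G, transversion).
Of the 5 differences, 3 transitions and 2 transversions over 44 sites: P = 3/44 = 0.068182, Q = 2/44 = 0.045455.
d = −0.5·ln(0.818181) − 0.25·ln(0.909090) = −0.5·(-0.200672) − 0.25·(-0.095311) = 0.1242.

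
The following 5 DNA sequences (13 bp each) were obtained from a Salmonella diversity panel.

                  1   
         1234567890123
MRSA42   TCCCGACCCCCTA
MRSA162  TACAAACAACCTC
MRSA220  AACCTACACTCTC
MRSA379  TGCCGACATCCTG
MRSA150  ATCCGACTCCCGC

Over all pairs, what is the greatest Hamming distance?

Pairwise Hamming distances:
  MRSA42 vs MRSA162: 6
  MRSA42 vs MRSA220: 6
  MRSA42 vs MRSA379: 4
  MRSA42 vs MRSA150: 5
  MRSA162 vs MRSA220: 5
  MRSA162 vs MRSA379: 5
  MRSA162 vs MRSA150: 7
  MRSA220 vs MRSA379: 6
  MRSA220 vs MRSA150: 5
  MRSA379 vs MRSA150: 6
The largest is 7, between MRSA162 and MRSA150.

7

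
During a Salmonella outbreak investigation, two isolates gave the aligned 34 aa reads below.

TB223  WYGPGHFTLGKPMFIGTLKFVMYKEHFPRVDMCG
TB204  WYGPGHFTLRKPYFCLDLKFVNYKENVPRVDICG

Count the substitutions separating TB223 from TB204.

9

Mismatches occur at site 10 (G/R), site 13 (M/Y), site 15 (I/C), site 16 (G/L), site 17 (T/D), site 22 (M/N), site 26 (H/N), site 27 (F/V), site 32 (M/I).
That gives 9 mismatches out of 34 aligned sites, so the Hamming distance is 9.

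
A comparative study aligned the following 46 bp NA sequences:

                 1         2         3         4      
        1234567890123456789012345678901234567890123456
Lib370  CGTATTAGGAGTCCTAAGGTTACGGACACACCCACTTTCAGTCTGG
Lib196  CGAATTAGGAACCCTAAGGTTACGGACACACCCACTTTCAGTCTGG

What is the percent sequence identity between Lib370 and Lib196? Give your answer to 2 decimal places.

93.48%

Mismatches occur at site 3 (T→A), site 11 (G→A), site 12 (T→C).
43 of the 46 sites match, so the percent identity is 43/46 × 100 = 93.48%.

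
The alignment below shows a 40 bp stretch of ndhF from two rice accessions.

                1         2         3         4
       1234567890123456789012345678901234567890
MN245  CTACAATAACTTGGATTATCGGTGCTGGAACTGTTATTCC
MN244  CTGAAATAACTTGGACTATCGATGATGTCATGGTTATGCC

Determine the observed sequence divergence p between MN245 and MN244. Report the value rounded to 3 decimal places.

0.250

Differing sites — 3:A/G; 4:C/A; 16:T/C; 22:G/A; 25:C/A; 28:G/T; 29:A/C; 31:C/T; 32:T/G; 38:T/G.
There are 10 differences over 40 sites, so p = 10/40 = 0.250.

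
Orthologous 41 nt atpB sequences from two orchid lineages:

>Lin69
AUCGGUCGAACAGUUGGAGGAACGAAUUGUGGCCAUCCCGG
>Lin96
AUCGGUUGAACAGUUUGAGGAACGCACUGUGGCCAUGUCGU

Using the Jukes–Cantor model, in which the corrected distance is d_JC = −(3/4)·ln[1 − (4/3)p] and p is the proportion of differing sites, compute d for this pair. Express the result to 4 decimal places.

0.1937

Differing sites — 7:C/U; 16:G/U; 25:A/C; 27:U/C; 37:C/G; 38:C/U; 41:G/U.
p = 7/41 = 0.170732.
d = −0.75 · ln(1 − (4/3)·0.170732) = −0.75 · ln(0.772357) = −0.75 · (-0.258308) = 0.1937.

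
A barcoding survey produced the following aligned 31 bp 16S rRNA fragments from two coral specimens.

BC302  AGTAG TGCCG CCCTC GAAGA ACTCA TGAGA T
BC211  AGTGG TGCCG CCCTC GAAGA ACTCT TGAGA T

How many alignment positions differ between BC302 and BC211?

Mismatches occur at site 4 (A/G), site 25 (A/T).
That gives 2 mismatches out of 31 aligned sites, so the Hamming distance is 2.

2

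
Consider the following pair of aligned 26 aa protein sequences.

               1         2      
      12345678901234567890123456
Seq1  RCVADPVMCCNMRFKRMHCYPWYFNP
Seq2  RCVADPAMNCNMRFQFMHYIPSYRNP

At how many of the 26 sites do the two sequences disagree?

8

Differing sites — 7:V/A; 9:C/N; 15:K/Q; 16:R/F; 19:C/Y; 20:Y/I; 22:W/S; 24:F/R.
That gives 8 mismatches out of 26 aligned sites, so the Hamming distance is 8.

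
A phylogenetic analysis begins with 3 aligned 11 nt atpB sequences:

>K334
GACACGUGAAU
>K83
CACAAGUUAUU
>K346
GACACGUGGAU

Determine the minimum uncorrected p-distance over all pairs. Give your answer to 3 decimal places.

Pairwise Hamming distances:
  K334 vs K83: 4
  K334 vs K346: 1
  K83 vs K346: 5
The smallest is 1 mismatch, between K334 and K346; p = 1/11 = 0.091.

0.091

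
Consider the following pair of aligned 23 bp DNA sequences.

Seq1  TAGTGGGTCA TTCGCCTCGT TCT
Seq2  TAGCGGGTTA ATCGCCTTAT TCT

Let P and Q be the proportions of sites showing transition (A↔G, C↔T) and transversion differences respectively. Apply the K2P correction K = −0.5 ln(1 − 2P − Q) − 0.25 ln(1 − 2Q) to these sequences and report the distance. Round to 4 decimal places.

0.2710

The sequences differ at positions 4 (T/C, transition), 9 (C/T, transition), 11 (T/A, transversion), 18 (C/T, transition), 19 (G/A, transition).
Of the 5 differences, 4 transitions and 1 transversion over 23 sites: P = 4/23 = 0.173913, Q = 1/23 = 0.043478.
d = −0.5·ln(0.608696) − 0.25·ln(0.913044) = −0.5·(-0.496436) − 0.25·(-0.090971) = 0.2710.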